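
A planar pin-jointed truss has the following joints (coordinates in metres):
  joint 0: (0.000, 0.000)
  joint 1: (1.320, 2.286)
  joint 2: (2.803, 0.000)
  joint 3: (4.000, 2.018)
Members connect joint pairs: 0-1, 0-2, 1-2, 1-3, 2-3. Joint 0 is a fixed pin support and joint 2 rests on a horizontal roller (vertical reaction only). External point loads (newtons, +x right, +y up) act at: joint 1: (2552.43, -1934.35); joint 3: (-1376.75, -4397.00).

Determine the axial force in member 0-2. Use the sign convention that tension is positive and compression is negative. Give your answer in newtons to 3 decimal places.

N=4 nodes, M=5 members, R=3 reactions → 2N=8, M+R=8
member 0 (0-1): L=2.6397, (cx,cy)=(0.5001,0.8660)
member 1 (0-2): L=2.8030, (cx,cy)=(1.0000,0.0000)
member 2 (1-2): L=2.7249, (cx,cy)=(0.5442,-0.8389)
member 3 (1-3): L=2.6934, (cx,cy)=(0.9950,-0.0995)
member 4 (2-3): L=2.3463, (cx,cy)=(0.5102,0.8601)
solve A·x = −loads:
  F[0-1] = +2245.6822 N (tension)
  F[0-2] = +52.7258 N (tension)
  F[1-2] = -4762.4326 N (compression)
  F[1-3] = +1168.2281 N (tension)
  F[2-3] = -4977.1797 N (compression)
  Rx@0 = -1175.6800 N
  Ry@0 = -1944.7526 N
  Ry@2 = +8276.1026 N

52.726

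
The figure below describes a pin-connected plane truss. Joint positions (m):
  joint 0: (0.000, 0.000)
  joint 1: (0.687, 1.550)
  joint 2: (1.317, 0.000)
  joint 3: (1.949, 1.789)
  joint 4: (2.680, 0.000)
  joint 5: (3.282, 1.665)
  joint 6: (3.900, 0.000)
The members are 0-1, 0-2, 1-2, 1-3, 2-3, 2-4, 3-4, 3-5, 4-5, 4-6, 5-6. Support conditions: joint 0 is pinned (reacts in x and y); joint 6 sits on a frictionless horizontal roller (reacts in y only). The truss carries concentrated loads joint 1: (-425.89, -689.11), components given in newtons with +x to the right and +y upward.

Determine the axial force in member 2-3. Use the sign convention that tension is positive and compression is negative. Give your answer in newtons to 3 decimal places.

N=7 nodes, M=11 members, R=3 reactions → 2N=14, M+R=14
member 0 (0-1): L=1.6954, (cx,cy)=(0.4052,0.9142)
member 1 (0-2): L=1.3170, (cx,cy)=(1.0000,0.0000)
member 2 (1-2): L=1.6731, (cx,cy)=(0.3765,-0.9264)
member 3 (1-3): L=1.2844, (cx,cy)=(0.9825,0.1861)
member 4 (2-3): L=1.8974, (cx,cy)=(0.3331,0.9429)
member 5 (2-4): L=1.3630, (cx,cy)=(1.0000,0.0000)
member 6 (3-4): L=1.9326, (cx,cy)=(0.3782,-0.9257)
member 7 (3-5): L=1.3388, (cx,cy)=(0.9957,-0.0926)
member 8 (4-5): L=1.7705, (cx,cy)=(0.3400,0.9404)
member 9 (4-6): L=1.2200, (cx,cy)=(1.0000,0.0000)
member 10 (5-6): L=1.7760, (cx,cy)=(0.3480,-0.9375)
solve A·x = −loads:
  F[0-1] = -806.1308 N (compression)
  F[0-2] = -99.2394 N (compression)
  F[1-2] = +66.8217 N (tension)
  F[1-3] = +75.3953 N (tension)
  F[2-3] = -65.6530 N (compression)
  F[2-4] = -52.2098 N (compression)
  F[3-4] = +48.3066 N (tension)
  F[3-5] = +34.0844 N (tension)
  F[4-5] = -47.5507 N (compression)
  F[4-6] = -17.7697 N (compression)
  F[5-6] = +51.0660 N (tension)
  Rx@0 = +425.8900 N
  Ry@0 = +736.9846 N
  Ry@6 = -47.8746 N

-65.653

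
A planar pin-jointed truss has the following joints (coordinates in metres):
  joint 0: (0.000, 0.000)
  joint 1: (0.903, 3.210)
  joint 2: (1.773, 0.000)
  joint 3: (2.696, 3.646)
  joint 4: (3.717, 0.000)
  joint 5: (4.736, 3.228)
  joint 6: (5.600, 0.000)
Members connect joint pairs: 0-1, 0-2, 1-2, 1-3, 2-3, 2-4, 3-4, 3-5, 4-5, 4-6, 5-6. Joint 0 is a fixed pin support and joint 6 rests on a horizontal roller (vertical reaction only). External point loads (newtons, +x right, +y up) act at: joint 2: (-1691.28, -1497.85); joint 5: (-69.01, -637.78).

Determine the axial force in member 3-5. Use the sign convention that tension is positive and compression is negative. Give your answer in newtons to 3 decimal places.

N=7 nodes, M=11 members, R=3 reactions → 2N=14, M+R=14
member 0 (0-1): L=3.3346, (cx,cy)=(0.2708,0.9626)
member 1 (0-2): L=1.7730, (cx,cy)=(1.0000,0.0000)
member 2 (1-2): L=3.3258, (cx,cy)=(0.2616,-0.9652)
member 3 (1-3): L=1.8452, (cx,cy)=(0.9717,0.2363)
member 4 (2-3): L=3.7610, (cx,cy)=(0.2454,0.9694)
member 5 (2-4): L=1.9440, (cx,cy)=(1.0000,0.0000)
member 6 (3-4): L=3.7863, (cx,cy)=(0.2697,-0.9630)
member 7 (3-5): L=2.0824, (cx,cy)=(0.9796,-0.2007)
member 8 (4-5): L=3.3850, (cx,cy)=(0.3010,0.9536)
member 9 (4-6): L=1.8830, (cx,cy)=(1.0000,0.0000)
member 10 (5-6): L=3.3416, (cx,cy)=(0.2586,-0.9660)
solve A·x = −loads:
  F[0-1] = -1206.8937 N (compression)
  F[0-2] = -1433.4660 N (compression)
  F[1-2] = +1052.0390 N (tension)
  F[1-3] = -619.5710 N (compression)
  F[2-3] = +497.6632 N (tension)
  F[2-4] = +410.8848 N (tension)
  F[3-4] = -261.8909 N (compression)
  F[3-5] = -417.7767 N (compression)
  F[4-5] = +264.4565 N (tension)
  F[4-6] = +260.6535 N (tension)
  F[5-6] = -1008.1100 N (compression)
  Rx@0 = +1760.2900 N
  Ry@0 = +1161.7997 N
  Ry@6 = +973.8303 N

-417.777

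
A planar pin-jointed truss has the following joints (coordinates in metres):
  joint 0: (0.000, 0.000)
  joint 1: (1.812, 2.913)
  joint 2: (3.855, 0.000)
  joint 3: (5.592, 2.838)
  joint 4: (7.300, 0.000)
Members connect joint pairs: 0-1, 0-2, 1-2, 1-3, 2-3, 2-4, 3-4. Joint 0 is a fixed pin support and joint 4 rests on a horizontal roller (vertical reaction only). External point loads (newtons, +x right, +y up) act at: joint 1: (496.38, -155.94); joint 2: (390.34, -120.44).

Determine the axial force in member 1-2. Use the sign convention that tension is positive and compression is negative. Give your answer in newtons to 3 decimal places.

N=5 nodes, M=7 members, R=3 reactions → 2N=10, M+R=10
member 0 (0-1): L=3.4306, (cx,cy)=(0.5282,0.8491)
member 1 (0-2): L=3.8550, (cx,cy)=(1.0000,0.0000)
member 2 (1-2): L=3.5580, (cx,cy)=(0.5742,-0.8187)
member 3 (1-3): L=3.7807, (cx,cy)=(0.9998,-0.0198)
member 4 (2-3): L=3.3274, (cx,cy)=(0.5220,0.8529)
member 5 (2-4): L=3.4450, (cx,cy)=(1.0000,0.0000)
member 6 (3-4): L=3.3123, (cx,cy)=(0.5156,-0.8568)
solve A·x = −loads:
  F[0-1] = +28.2709 N (tension)
  F[0-2] = +871.7876 N (tension)
  F[1-2] = -211.0591 N (compression)
  F[1-3] = -360.3289 N (compression)
  F[2-3] = +343.8023 N (tension)
  F[2-4] = +180.7817 N (tension)
  F[3-4] = -350.5902 N (compression)
  Rx@0 = -886.7200 N
  Ry@0 = -24.0055 N
  Ry@4 = +300.3855 N

-211.059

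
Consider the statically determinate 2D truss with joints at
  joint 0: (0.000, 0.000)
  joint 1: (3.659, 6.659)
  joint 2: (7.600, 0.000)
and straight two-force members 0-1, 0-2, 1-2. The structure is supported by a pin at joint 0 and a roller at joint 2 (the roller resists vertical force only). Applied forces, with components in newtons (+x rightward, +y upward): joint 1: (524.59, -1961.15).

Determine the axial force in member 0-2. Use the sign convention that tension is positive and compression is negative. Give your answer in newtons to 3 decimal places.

830.828

N=3 nodes, M=3 members, R=3 reactions → 2N=6, M+R=6
member 0 (0-1): L=7.5981, (cx,cy)=(0.4816,0.8764)
member 1 (0-2): L=7.6000, (cx,cy)=(1.0000,0.0000)
member 2 (1-2): L=7.7378, (cx,cy)=(0.5093,-0.8606)
solve A·x = −loads:
  F[0-1] = -635.9165 N (compression)
  F[0-2] = +830.8284 N (tension)
  F[1-2] = -1631.2599 N (compression)
  Rx@0 = -524.5900 N
  Ry@0 = +557.3220 N
  Ry@2 = +1403.8280 N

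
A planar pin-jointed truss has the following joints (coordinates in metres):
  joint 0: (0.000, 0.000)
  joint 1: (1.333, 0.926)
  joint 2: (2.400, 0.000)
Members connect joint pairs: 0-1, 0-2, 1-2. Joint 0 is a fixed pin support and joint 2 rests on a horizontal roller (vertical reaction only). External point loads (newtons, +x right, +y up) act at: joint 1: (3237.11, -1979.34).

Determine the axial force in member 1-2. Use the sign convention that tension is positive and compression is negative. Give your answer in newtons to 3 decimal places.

N=3 nodes, M=3 members, R=3 reactions → 2N=6, M+R=6
member 0 (0-1): L=1.6231, (cx,cy)=(0.8213,0.5705)
member 1 (0-2): L=2.4000, (cx,cy)=(1.0000,0.0000)
member 2 (1-2): L=1.4128, (cx,cy)=(0.7552,-0.6554)
solve A·x = −loads:
  F[0-1] = +646.7811 N (tension)
  F[0-2] = +2705.9205 N (tension)
  F[1-2] = -3582.8372 N (compression)
  Rx@0 = -3237.1100 N
  Ry@0 = -369.0034 N
  Ry@2 = +2348.3434 N

-3582.837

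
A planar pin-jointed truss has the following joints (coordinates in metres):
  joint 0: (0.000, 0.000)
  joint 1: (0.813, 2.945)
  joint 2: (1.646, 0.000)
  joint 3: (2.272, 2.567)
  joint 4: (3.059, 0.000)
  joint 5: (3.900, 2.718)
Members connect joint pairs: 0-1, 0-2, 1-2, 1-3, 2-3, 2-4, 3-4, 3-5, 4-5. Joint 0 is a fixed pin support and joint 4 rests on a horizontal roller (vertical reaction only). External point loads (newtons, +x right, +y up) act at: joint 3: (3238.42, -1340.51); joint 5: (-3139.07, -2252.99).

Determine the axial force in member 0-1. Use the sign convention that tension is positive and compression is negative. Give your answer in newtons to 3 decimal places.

210.538

N=6 nodes, M=9 members, R=3 reactions → 2N=12, M+R=12
member 0 (0-1): L=3.0552, (cx,cy)=(0.2661,0.9639)
member 1 (0-2): L=1.6460, (cx,cy)=(1.0000,0.0000)
member 2 (1-2): L=3.0605, (cx,cy)=(0.2722,-0.9622)
member 3 (1-3): L=1.5072, (cx,cy)=(0.9680,-0.2508)
member 4 (2-3): L=2.6422, (cx,cy)=(0.2369,0.9715)
member 5 (2-4): L=1.4130, (cx,cy)=(1.0000,0.0000)
member 6 (3-4): L=2.6849, (cx,cy)=(0.2931,-0.9561)
member 7 (3-5): L=1.6350, (cx,cy)=(0.9957,0.0924)
member 8 (4-5): L=2.8451, (cx,cy)=(0.2956,0.9553)
solve A·x = −loads:
  F[0-1] = +210.5384 N (tension)
  F[0-2] = +43.3242 N (tension)
  F[1-2] = -243.8649 N (compression)
  F[1-3] = +126.4407 N (tension)
  F[2-3] = +241.5353 N (tension)
  F[2-4] = -80.2744 N (compression)
  F[3-4] = -1858.2666 N (compression)
  F[3-5] = -2524.8966 N (compression)
  F[4-5] = -2114.2803 N (compression)
  Rx@0 = -99.3500 N
  Ry@0 = -202.9471 N
  Ry@4 = +3796.4471 N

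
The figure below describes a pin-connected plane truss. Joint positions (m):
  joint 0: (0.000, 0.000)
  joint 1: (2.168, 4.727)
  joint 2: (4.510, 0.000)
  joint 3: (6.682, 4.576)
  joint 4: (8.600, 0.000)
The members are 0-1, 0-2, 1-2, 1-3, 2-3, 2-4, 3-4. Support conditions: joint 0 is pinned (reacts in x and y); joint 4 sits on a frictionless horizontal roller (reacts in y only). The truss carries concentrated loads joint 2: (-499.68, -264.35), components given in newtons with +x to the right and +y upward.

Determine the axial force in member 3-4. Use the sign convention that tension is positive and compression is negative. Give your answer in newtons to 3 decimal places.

N=5 nodes, M=7 members, R=3 reactions → 2N=10, M+R=10
member 0 (0-1): L=5.2005, (cx,cy)=(0.4169,0.9090)
member 1 (0-2): L=4.5100, (cx,cy)=(1.0000,0.0000)
member 2 (1-2): L=5.2754, (cx,cy)=(0.4440,-0.8961)
member 3 (1-3): L=4.5165, (cx,cy)=(0.9994,-0.0334)
member 4 (2-3): L=5.0653, (cx,cy)=(0.4288,0.9034)
member 5 (2-4): L=4.0900, (cx,cy)=(1.0000,0.0000)
member 6 (3-4): L=4.9617, (cx,cy)=(0.3866,-0.9223)
solve A·x = −loads:
  F[0-1] = -138.3121 N (compression)
  F[0-2] = -442.0196 N (compression)
  F[1-2] = +144.8578 N (tension)
  F[1-3] = -122.0383 N (compression)
  F[2-3] = +148.9373 N (tension)
  F[2-4] = +58.1059 N (tension)
  F[3-4] = -150.3150 N (compression)
  Rx@0 = +499.6800 N
  Ry@0 = +125.7199 N
  Ry@4 = +138.6301 N

-150.315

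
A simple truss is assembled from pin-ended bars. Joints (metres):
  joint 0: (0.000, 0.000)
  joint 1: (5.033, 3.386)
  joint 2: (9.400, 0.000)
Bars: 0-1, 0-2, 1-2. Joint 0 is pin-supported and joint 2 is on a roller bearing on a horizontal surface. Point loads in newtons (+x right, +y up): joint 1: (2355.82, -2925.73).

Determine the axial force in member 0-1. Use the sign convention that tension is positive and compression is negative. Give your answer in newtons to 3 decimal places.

-914.775

N=3 nodes, M=3 members, R=3 reactions → 2N=6, M+R=6
member 0 (0-1): L=6.0660, (cx,cy)=(0.8297,0.5582)
member 1 (0-2): L=9.4000, (cx,cy)=(1.0000,0.0000)
member 2 (1-2): L=5.5259, (cx,cy)=(0.7903,-0.6127)
solve A·x = −loads:
  F[0-1] = -914.7749 N (compression)
  F[0-2] = +3114.8175 N (tension)
  F[1-2] = -3941.4249 N (compression)
  Rx@0 = -2355.8200 N
  Ry@0 = +510.6230 N
  Ry@2 = +2415.1070 N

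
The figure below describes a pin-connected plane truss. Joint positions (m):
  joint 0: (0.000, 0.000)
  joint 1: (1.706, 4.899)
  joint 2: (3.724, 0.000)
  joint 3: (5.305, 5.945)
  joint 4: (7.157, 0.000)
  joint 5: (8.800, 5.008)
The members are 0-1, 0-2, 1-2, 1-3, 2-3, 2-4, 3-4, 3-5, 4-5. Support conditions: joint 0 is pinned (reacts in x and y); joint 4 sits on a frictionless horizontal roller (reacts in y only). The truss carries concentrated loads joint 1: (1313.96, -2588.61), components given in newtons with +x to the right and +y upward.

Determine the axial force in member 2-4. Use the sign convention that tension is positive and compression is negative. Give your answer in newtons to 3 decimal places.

472.409

N=6 nodes, M=9 members, R=3 reactions → 2N=12, M+R=12
member 0 (0-1): L=5.1875, (cx,cy)=(0.3289,0.9444)
member 1 (0-2): L=3.7240, (cx,cy)=(1.0000,0.0000)
member 2 (1-2): L=5.2984, (cx,cy)=(0.3809,-0.9246)
member 3 (1-3): L=3.7479, (cx,cy)=(0.9603,0.2791)
member 4 (2-3): L=6.1516, (cx,cy)=(0.2570,0.9664)
member 5 (2-4): L=3.4330, (cx,cy)=(1.0000,0.0000)
member 6 (3-4): L=6.2268, (cx,cy)=(0.2974,-0.9547)
member 7 (3-5): L=3.6184, (cx,cy)=(0.9659,-0.2590)
member 8 (4-5): L=5.2706, (cx,cy)=(0.3117,0.9502)
solve A·x = −loads:
  F[0-1] = -1135.3053 N (compression)
  F[0-2] = +1687.3217 N (tension)
  F[1-2] = -1938.3814 N (compression)
  F[1-3] = -988.3143 N (compression)
  F[2-3] = +1854.5753 N (tension)
  F[2-4] = +472.4091 N (tension)
  F[3-4] = -1588.3331 N (compression)
  F[3-5] = -0.0000 N (tension)
  F[4-5] = +0.0000 N (tension)
  Rx@0 = -1313.9600 N
  Ry@0 = +1072.1564 N
  Ry@4 = +1516.4536 N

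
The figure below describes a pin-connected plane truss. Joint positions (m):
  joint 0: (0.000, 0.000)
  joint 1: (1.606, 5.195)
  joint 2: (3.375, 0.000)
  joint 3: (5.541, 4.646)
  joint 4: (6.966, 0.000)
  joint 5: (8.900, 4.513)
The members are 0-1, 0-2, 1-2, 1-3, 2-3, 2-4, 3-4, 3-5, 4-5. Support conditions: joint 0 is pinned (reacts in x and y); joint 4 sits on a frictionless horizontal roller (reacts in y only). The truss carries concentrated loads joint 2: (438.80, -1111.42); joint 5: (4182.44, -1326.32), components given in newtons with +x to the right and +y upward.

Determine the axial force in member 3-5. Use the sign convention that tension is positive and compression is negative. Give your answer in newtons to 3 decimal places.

N=6 nodes, M=9 members, R=3 reactions → 2N=12, M+R=12
member 0 (0-1): L=5.4376, (cx,cy)=(0.2954,0.9554)
member 1 (0-2): L=3.3750, (cx,cy)=(1.0000,0.0000)
member 2 (1-2): L=5.4879, (cx,cy)=(0.3223,-0.9466)
member 3 (1-3): L=3.9731, (cx,cy)=(0.9904,-0.1382)
member 4 (2-3): L=5.1261, (cx,cy)=(0.4225,0.9063)
member 5 (2-4): L=3.5910, (cx,cy)=(1.0000,0.0000)
member 6 (3-4): L=4.8596, (cx,cy)=(0.2932,-0.9560)
member 7 (3-5): L=3.3616, (cx,cy)=(0.9992,-0.0396)
member 8 (4-5): L=4.9099, (cx,cy)=(0.3939,0.9192)
solve A·x = −loads:
  F[0-1] = +2621.8972 N (tension)
  F[0-2] = +3846.8573 N (tension)
  F[1-2] = -2897.9864 N (compression)
  F[1-3] = +1725.0786 N (tension)
  F[2-3] = +4253.0495 N (tension)
  F[2-4] = +676.8104 N (tension)
  F[3-4] = -3976.1063 N (compression)
  F[3-5] = +4675.2141 N (tension)
  F[4-5] = -1241.7368 N (compression)
  Rx@0 = -4621.2400 N
  Ry@0 = -2504.9304 N
  Ry@4 = +4942.6704 N

4675.214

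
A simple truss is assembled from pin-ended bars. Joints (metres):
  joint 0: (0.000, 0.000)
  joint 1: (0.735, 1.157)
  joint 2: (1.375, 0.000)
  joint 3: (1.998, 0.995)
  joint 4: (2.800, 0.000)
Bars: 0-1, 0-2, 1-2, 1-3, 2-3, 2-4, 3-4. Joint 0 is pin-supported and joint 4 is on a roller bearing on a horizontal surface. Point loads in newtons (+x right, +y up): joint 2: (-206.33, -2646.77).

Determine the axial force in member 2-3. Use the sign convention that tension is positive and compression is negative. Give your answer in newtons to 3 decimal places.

1272.750

N=5 nodes, M=7 members, R=3 reactions → 2N=10, M+R=10
member 0 (0-1): L=1.3707, (cx,cy)=(0.5362,0.8441)
member 1 (0-2): L=1.3750, (cx,cy)=(1.0000,0.0000)
member 2 (1-2): L=1.3222, (cx,cy)=(0.4840,-0.8750)
member 3 (1-3): L=1.2733, (cx,cy)=(0.9919,-0.1272)
member 4 (2-3): L=1.1739, (cx,cy)=(0.5307,0.8476)
member 5 (2-4): L=1.4250, (cx,cy)=(1.0000,0.0000)
member 6 (3-4): L=1.2780, (cx,cy)=(0.6276,-0.7786)
solve A·x = −loads:
  F[0-1] = -1595.8369 N (compression)
  F[0-2] = +649.3808 N (tension)
  F[1-2] = +1791.9351 N (tension)
  F[1-3] = -1737.1896 N (compression)
  F[2-3] = +1272.7501 N (tension)
  F[2-4] = +1047.6402 N (tension)
  F[3-4] = -1669.4035 N (compression)
  Rx@0 = +206.3300 N
  Ry@0 = +1347.0169 N
  Ry@4 = +1299.7531 N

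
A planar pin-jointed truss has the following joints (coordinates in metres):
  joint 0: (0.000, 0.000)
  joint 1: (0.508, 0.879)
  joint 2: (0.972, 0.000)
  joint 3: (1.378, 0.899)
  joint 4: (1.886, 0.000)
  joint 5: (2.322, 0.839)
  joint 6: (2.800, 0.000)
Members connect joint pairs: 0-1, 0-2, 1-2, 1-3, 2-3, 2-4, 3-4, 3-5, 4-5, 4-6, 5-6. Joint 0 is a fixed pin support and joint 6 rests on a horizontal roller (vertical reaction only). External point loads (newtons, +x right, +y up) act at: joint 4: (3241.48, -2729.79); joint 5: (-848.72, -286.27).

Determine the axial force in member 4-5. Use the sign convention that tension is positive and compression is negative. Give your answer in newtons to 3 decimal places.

N=7 nodes, M=11 members, R=3 reactions → 2N=14, M+R=14
member 0 (0-1): L=1.0152, (cx,cy)=(0.5004,0.8658)
member 1 (0-2): L=0.9720, (cx,cy)=(1.0000,0.0000)
member 2 (1-2): L=0.9940, (cx,cy)=(0.4668,-0.8844)
member 3 (1-3): L=0.8702, (cx,cy)=(0.9997,0.0230)
member 4 (2-3): L=0.9864, (cx,cy)=(0.4116,0.9114)
member 5 (2-4): L=0.9140, (cx,cy)=(1.0000,0.0000)
member 6 (3-4): L=1.0326, (cx,cy)=(0.4920,-0.8706)
member 7 (3-5): L=0.9459, (cx,cy)=(0.9980,-0.0634)
member 8 (4-5): L=0.9455, (cx,cy)=(0.4611,0.8873)
member 9 (4-6): L=0.9140, (cx,cy)=(1.0000,0.0000)
member 10 (5-6): L=0.9656, (cx,cy)=(0.4950,-0.8689)
solve A·x = −loads:
  F[0-1] = -1379.3641 N (compression)
  F[0-2] = +3082.9608 N (tension)
  F[1-2] = +1316.5256 N (tension)
  F[1-3] = -1305.1315 N (compression)
  F[2-3] = -1277.4931 N (compression)
  F[2-4] = +4223.3460 N (tension)
  F[3-4] = +1561.4682 N (tension)
  F[3-5] = -2604.0122 N (compression)
  F[4-5] = +1544.3375 N (tension)
  F[4-6] = +1037.9239 N (tension)
  F[5-6] = -2096.7175 N (compression)
  Rx@0 = -2392.7600 N
  Ry@0 = +1194.2647 N
  Ry@6 = +1821.7953 N

1544.338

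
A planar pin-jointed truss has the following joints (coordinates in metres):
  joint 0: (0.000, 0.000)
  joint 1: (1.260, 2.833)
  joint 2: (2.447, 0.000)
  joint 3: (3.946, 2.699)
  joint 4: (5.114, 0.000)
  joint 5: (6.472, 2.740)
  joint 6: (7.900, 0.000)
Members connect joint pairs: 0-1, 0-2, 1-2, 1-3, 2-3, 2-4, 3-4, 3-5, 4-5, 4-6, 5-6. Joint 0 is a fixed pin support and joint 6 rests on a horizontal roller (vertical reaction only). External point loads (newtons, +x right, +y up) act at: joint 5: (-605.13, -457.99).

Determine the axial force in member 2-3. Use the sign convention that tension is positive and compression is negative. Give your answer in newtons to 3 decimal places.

-349.509

N=7 nodes, M=11 members, R=3 reactions → 2N=14, M+R=14
member 0 (0-1): L=3.1006, (cx,cy)=(0.4064,0.9137)
member 1 (0-2): L=2.4470, (cx,cy)=(1.0000,0.0000)
member 2 (1-2): L=3.0716, (cx,cy)=(0.3864,-0.9223)
member 3 (1-3): L=2.6893, (cx,cy)=(0.9988,-0.0498)
member 4 (2-3): L=3.0873, (cx,cy)=(0.4855,0.8742)
member 5 (2-4): L=2.6670, (cx,cy)=(1.0000,0.0000)
member 6 (3-4): L=2.9409, (cx,cy)=(0.3972,-0.9177)
member 7 (3-5): L=2.5263, (cx,cy)=(0.9999,0.0162)
member 8 (4-5): L=3.0581, (cx,cy)=(0.4441,0.8960)
member 9 (4-6): L=2.7860, (cx,cy)=(1.0000,0.0000)
member 10 (5-6): L=3.0898, (cx,cy)=(0.4622,-0.8868)
solve A·x = −loads:
  F[0-1] = -320.3075 N (compression)
  F[0-2] = -474.9641 N (compression)
  F[1-2] = +331.2831 N (tension)
  F[1-3] = -258.5083 N (compression)
  F[2-3] = -349.5089 N (compression)
  F[2-4] = -177.2447 N (compression)
  F[3-4] = +309.1567 N (tension)
  F[3-5] = -550.7421 N (compression)
  F[4-5] = -316.6644 N (compression)
  F[4-6] = +86.1613 N (tension)
  F[5-6] = -186.4285 N (compression)
  Rx@0 = +605.1300 N
  Ry@0 = +292.6666 N
  Ry@6 = +165.3234 N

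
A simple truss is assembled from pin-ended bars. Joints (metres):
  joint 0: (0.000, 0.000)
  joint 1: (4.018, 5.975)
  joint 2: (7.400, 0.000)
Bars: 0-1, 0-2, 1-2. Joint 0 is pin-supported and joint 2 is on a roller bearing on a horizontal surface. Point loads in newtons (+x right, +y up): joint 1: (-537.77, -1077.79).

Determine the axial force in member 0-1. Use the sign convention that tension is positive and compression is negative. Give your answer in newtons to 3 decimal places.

-1116.857

N=3 nodes, M=3 members, R=3 reactions → 2N=6, M+R=6
member 0 (0-1): L=7.2003, (cx,cy)=(0.5580,0.8298)
member 1 (0-2): L=7.4000, (cx,cy)=(1.0000,0.0000)
member 2 (1-2): L=6.8658, (cx,cy)=(0.4926,-0.8703)
solve A·x = −loads:
  F[0-1] = -1116.8572 N (compression)
  F[0-2] = +85.4686 N (tension)
  F[1-2] = -173.5086 N (compression)
  Rx@0 = +537.7700 N
  Ry@0 = +926.7921 N
  Ry@2 = +150.9979 N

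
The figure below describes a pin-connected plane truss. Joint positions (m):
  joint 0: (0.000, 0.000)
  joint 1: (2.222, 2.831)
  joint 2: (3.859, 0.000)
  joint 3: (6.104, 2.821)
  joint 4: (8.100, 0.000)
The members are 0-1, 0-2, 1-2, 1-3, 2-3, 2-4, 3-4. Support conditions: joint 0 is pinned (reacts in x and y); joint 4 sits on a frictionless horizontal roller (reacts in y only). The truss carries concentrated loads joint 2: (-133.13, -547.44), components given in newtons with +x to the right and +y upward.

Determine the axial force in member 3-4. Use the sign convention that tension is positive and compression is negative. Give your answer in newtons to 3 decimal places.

-319.494

N=5 nodes, M=7 members, R=3 reactions → 2N=10, M+R=10
member 0 (0-1): L=3.5989, (cx,cy)=(0.6174,0.7866)
member 1 (0-2): L=3.8590, (cx,cy)=(1.0000,0.0000)
member 2 (1-2): L=3.2702, (cx,cy)=(0.5006,-0.8657)
member 3 (1-3): L=3.8820, (cx,cy)=(1.0000,-0.0026)
member 4 (2-3): L=3.6053, (cx,cy)=(0.6227,0.7825)
member 5 (2-4): L=4.2410, (cx,cy)=(1.0000,0.0000)
member 6 (3-4): L=3.4557, (cx,cy)=(0.5776,-0.8163)
solve A·x = −loads:
  F[0-1] = -364.3726 N (compression)
  F[0-2] = +91.8397 N (tension)
  F[1-2] = +332.2625 N (tension)
  F[1-3] = -391.2943 N (compression)
  F[2-3] = +332.0327 N (tension)
  F[2-4] = +184.5371 N (tension)
  F[3-4] = -319.4940 N (compression)
  Rx@0 = +133.1300 N
  Ry@0 = +286.6288 N
  Ry@4 = +260.8112 N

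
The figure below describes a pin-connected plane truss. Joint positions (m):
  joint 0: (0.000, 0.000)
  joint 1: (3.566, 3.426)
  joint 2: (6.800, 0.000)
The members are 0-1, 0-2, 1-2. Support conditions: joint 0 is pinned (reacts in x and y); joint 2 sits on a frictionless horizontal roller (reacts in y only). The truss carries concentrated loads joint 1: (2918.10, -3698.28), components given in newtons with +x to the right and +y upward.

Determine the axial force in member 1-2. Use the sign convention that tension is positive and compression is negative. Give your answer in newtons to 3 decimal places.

N=3 nodes, M=3 members, R=3 reactions → 2N=6, M+R=6
member 0 (0-1): L=4.9451, (cx,cy)=(0.7211,0.6928)
member 1 (0-2): L=6.8000, (cx,cy)=(1.0000,0.0000)
member 2 (1-2): L=4.7113, (cx,cy)=(0.6864,-0.7272)
solve A·x = −loads:
  F[0-1] = -416.6383 N (compression)
  F[0-2] = +3218.5464 N (tension)
  F[1-2] = -4688.7750 N (compression)
  Rx@0 = -2918.1000 N
  Ry@0 = +288.6510 N
  Ry@2 = +3409.6290 N

-4688.775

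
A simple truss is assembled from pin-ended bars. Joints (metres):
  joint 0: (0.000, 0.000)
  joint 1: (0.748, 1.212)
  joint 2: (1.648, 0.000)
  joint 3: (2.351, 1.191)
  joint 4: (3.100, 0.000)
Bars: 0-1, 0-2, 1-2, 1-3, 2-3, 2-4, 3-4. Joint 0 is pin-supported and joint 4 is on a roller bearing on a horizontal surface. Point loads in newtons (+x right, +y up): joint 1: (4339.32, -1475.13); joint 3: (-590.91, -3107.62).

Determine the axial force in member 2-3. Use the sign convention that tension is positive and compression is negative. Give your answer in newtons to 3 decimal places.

N=5 nodes, M=7 members, R=3 reactions → 2N=10, M+R=10
member 0 (0-1): L=1.4242, (cx,cy)=(0.5252,0.8510)
member 1 (0-2): L=1.6480, (cx,cy)=(1.0000,0.0000)
member 2 (1-2): L=1.5096, (cx,cy)=(0.5962,-0.8029)
member 3 (1-3): L=1.6031, (cx,cy)=(0.9999,-0.0131)
member 4 (2-3): L=1.3830, (cx,cy)=(0.5083,0.8612)
member 5 (2-4): L=1.4520, (cx,cy)=(1.0000,0.0000)
member 6 (3-4): L=1.4069, (cx,cy)=(0.5324,-0.8465)
solve A·x = −loads:
  F[0-1] = -470.6632 N (compression)
  F[0-2] = +3995.5994 N (tension)
  F[1-2] = -1276.0560 N (compression)
  F[1-3] = -3826.0817 N (compression)
  F[2-3] = +1189.6413 N (tension)
  F[2-4] = +2630.1307 N (tension)
  F[3-4] = -4940.5044 N (compression)
  Rx@0 = -3748.4100 N
  Ry@0 = +400.5262 N
  Ry@4 = +4182.2238 N

1189.641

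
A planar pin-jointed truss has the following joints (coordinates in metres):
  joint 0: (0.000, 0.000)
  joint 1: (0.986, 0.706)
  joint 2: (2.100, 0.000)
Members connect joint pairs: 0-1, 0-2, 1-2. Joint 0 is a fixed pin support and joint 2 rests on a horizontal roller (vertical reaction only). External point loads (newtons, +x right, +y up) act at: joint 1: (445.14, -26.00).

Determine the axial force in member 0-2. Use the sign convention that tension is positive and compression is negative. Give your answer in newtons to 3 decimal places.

N=3 nodes, M=3 members, R=3 reactions → 2N=6, M+R=6
member 0 (0-1): L=1.2127, (cx,cy)=(0.8131,0.5822)
member 1 (0-2): L=2.1000, (cx,cy)=(1.0000,0.0000)
member 2 (1-2): L=1.3189, (cx,cy)=(0.8447,-0.5353)
solve A·x = −loads:
  F[0-1] = +233.3658 N (tension)
  F[0-2] = +255.3986 N (tension)
  F[1-2] = -302.3689 N (compression)
  Rx@0 = -445.1400 N
  Ry@0 = -135.8594 N
  Ry@2 = +161.8594 N

255.399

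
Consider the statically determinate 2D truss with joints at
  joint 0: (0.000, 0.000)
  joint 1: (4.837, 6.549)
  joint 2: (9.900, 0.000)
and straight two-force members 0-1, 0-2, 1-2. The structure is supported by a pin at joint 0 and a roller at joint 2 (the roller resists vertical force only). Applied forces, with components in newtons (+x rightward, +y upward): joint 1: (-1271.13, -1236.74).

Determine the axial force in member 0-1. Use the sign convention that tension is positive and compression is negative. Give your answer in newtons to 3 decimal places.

-1831.657

N=3 nodes, M=3 members, R=3 reactions → 2N=6, M+R=6
member 0 (0-1): L=8.1416, (cx,cy)=(0.5941,0.8044)
member 1 (0-2): L=9.9000, (cx,cy)=(1.0000,0.0000)
member 2 (1-2): L=8.2779, (cx,cy)=(0.6116,-0.7911)
solve A·x = −loads:
  F[0-1] = -1831.6569 N (compression)
  F[0-2] = -182.9283 N (compression)
  F[1-2] = +299.0834 N (tension)
  Rx@0 = +1271.1300 N
  Ry@0 = +1473.3581 N
  Ry@2 = -236.6181 N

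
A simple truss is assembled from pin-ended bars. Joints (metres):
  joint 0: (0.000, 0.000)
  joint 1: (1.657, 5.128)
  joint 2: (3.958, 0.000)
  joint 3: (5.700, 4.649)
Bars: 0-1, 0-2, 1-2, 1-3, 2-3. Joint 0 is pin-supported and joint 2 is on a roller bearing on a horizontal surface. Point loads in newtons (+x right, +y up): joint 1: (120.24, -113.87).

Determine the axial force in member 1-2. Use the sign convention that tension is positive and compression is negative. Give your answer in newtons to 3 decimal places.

N=4 nodes, M=5 members, R=3 reactions → 2N=8, M+R=8
member 0 (0-1): L=5.3891, (cx,cy)=(0.3075,0.9516)
member 1 (0-2): L=3.9580, (cx,cy)=(1.0000,0.0000)
member 2 (1-2): L=5.6206, (cx,cy)=(0.4094,-0.9124)
member 3 (1-3): L=4.0713, (cx,cy)=(0.9931,-0.1177)
member 4 (2-3): L=4.9647, (cx,cy)=(0.3509,0.9364)
solve A·x = −loads:
  F[0-1] = +94.1453 N (tension)
  F[0-2] = +91.2927 N (tension)
  F[1-2] = -222.9981 N (compression)
  F[1-3] = +0.0000 N (tension)
  F[2-3] = -0.0000 N (compression)
  Rx@0 = -120.2400 N
  Ry@0 = -89.5846 N
  Ry@2 = +203.4546 N

-222.998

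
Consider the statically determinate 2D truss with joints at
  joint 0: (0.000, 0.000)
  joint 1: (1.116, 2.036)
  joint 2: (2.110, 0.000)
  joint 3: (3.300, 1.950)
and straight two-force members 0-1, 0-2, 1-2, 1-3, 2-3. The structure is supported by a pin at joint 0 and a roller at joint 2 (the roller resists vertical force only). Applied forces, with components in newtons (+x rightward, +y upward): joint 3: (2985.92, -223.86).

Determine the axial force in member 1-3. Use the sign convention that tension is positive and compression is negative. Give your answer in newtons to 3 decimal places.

N=4 nodes, M=5 members, R=3 reactions → 2N=8, M+R=8
member 0 (0-1): L=2.3218, (cx,cy)=(0.4807,0.8769)
member 1 (0-2): L=2.1100, (cx,cy)=(1.0000,0.0000)
member 2 (1-2): L=2.2657, (cx,cy)=(0.4387,-0.8986)
member 3 (1-3): L=2.1857, (cx,cy)=(0.9992,-0.0393)
member 4 (2-3): L=2.2844, (cx,cy)=(0.5209,0.8536)
solve A·x = −loads:
  F[0-1] = +3290.8339 N (tension)
  F[0-2] = +1404.1422 N (tension)
  F[1-2] = -3344.9176 N (compression)
  F[1-3] = +3051.6207 N (tension)
  F[2-3] = -121.5883 N (compression)
  Rx@0 = -2985.9200 N
  Ry@0 = -2885.7523 N
  Ry@2 = +3109.6123 N

3051.621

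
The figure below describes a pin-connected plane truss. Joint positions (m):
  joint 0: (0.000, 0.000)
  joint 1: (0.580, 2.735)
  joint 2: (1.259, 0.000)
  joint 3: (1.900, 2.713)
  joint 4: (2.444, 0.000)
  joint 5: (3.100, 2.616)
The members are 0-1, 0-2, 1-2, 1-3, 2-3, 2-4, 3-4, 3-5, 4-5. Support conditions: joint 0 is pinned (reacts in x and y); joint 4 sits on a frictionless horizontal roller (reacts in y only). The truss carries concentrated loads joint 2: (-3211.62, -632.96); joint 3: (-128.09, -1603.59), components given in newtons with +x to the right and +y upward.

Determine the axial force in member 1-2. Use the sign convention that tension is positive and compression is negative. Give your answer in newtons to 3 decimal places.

836.889

N=6 nodes, M=9 members, R=3 reactions → 2N=12, M+R=12
member 0 (0-1): L=2.7958, (cx,cy)=(0.2075,0.9782)
member 1 (0-2): L=1.2590, (cx,cy)=(1.0000,0.0000)
member 2 (1-2): L=2.8180, (cx,cy)=(0.2409,-0.9705)
member 3 (1-3): L=1.3202, (cx,cy)=(0.9999,-0.0167)
member 4 (2-3): L=2.7877, (cx,cy)=(0.2299,0.9732)
member 5 (2-4): L=1.1850, (cx,cy)=(1.0000,0.0000)
member 6 (3-4): L=2.7670, (cx,cy)=(0.1966,-0.9805)
member 7 (3-5): L=1.2039, (cx,cy)=(0.9967,-0.0806)
member 8 (4-5): L=2.6970, (cx,cy)=(0.2432,0.9700)
solve A·x = −loads:
  F[0-1] = -823.9473 N (compression)
  F[0-2] = -3168.7802 N (compression)
  F[1-2] = +836.8886 N (tension)
  F[1-3] = -372.6289 N (compression)
  F[2-3] = -184.2079 N (compression)
  F[2-4] = +286.8437 N (tension)
  F[3-4] = -1459.0026 N (compression)
  F[3-5] = -0.0000 N (compression)
  F[4-5] = +0.0000 N (tension)
  Rx@0 = +3339.7100 N
  Ry@0 = +806.0224 N
  Ry@4 = +1430.5276 N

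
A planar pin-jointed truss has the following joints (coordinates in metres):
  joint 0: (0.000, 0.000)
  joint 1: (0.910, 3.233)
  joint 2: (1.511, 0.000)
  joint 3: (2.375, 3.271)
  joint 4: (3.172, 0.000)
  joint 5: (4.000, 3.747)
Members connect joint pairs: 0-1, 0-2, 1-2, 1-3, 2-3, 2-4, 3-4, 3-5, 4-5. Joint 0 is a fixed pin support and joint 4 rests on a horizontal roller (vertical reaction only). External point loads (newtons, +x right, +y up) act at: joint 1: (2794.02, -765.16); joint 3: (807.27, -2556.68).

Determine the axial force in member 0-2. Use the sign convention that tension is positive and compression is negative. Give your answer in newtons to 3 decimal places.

N=6 nodes, M=9 members, R=3 reactions → 2N=12, M+R=12
member 0 (0-1): L=3.3586, (cx,cy)=(0.2709,0.9626)
member 1 (0-2): L=1.5110, (cx,cy)=(1.0000,0.0000)
member 2 (1-2): L=3.2884, (cx,cy)=(0.1828,-0.9832)
member 3 (1-3): L=1.4655, (cx,cy)=(0.9997,0.0259)
member 4 (2-3): L=3.3832, (cx,cy)=(0.2554,0.9668)
member 5 (2-4): L=1.6610, (cx,cy)=(1.0000,0.0000)
member 6 (3-4): L=3.3667, (cx,cy)=(0.2367,-0.9716)
member 7 (3-5): L=1.6933, (cx,cy)=(0.9597,0.2811)
member 8 (4-5): L=3.8374, (cx,cy)=(0.2158,0.9764)
solve A·x = −loads:
  F[0-1] = +2589.0174 N (tension)
  F[0-2] = +2899.8116 N (tension)
  F[1-2] = -3352.1833 N (compression)
  F[1-3] = -1480.3797 N (compression)
  F[2-3] = +3408.7539 N (tension)
  F[2-4] = +1416.6220 N (tension)
  F[3-4] = -5984.1119 N (compression)
  F[3-5] = +0.0000 N (tension)
  F[4-5] = -0.0000 N (compression)
  Rx@0 = -3601.2900 N
  Ry@0 = -2492.1756 N
  Ry@4 = +5814.0156 N

2899.812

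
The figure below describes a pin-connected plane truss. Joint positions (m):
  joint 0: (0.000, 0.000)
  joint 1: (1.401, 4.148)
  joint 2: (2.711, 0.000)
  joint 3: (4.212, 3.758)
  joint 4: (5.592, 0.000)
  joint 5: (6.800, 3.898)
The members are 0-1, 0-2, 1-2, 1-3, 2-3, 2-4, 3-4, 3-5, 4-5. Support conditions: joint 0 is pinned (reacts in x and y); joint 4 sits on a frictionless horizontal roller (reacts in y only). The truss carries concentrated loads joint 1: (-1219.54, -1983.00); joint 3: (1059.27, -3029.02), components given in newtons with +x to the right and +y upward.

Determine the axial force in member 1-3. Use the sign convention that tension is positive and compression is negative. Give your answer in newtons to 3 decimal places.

N=6 nodes, M=9 members, R=3 reactions → 2N=12, M+R=12
member 0 (0-1): L=4.3782, (cx,cy)=(0.3200,0.9474)
member 1 (0-2): L=2.7110, (cx,cy)=(1.0000,0.0000)
member 2 (1-2): L=4.3499, (cx,cy)=(0.3012,-0.9536)
member 3 (1-3): L=2.8379, (cx,cy)=(0.9905,-0.1374)
member 4 (2-3): L=4.0467, (cx,cy)=(0.3709,0.9287)
member 5 (2-4): L=2.8810, (cx,cy)=(1.0000,0.0000)
member 6 (3-4): L=4.0034, (cx,cy)=(0.3447,-0.9387)
member 7 (3-5): L=2.5918, (cx,cy)=(0.9985,0.0540)
member 8 (4-5): L=4.0809, (cx,cy)=(0.2960,0.9552)
solve A·x = −loads:
  F[0-1] = -2561.1159 N (compression)
  F[0-2] = +659.2715 N (tension)
  F[1-2] = +425.4859 N (tension)
  F[1-3] = +274.4660 N (tension)
  F[2-3] = -436.8997 N (compression)
  F[2-4] = +949.4637 N (tension)
  F[3-4] = -2754.3868 N (compression)
  F[3-5] = +0.0000 N (tension)
  F[4-5] = -0.0000 N (compression)
  Rx@0 = +160.2700 N
  Ry@0 = +2426.4513 N
  Ry@4 = +2585.5687 N

274.466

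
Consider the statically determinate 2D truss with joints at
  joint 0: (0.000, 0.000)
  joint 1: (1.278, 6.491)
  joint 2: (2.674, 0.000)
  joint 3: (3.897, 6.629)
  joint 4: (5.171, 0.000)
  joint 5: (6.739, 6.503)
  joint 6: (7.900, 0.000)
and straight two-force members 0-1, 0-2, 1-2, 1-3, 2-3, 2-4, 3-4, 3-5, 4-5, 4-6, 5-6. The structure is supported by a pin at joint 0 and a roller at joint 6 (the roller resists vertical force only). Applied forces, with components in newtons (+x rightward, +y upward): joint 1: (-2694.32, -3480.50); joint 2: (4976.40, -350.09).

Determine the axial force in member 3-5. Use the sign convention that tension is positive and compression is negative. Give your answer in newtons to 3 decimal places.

636.828

N=7 nodes, M=11 members, R=3 reactions → 2N=14, M+R=14
member 0 (0-1): L=6.6156, (cx,cy)=(0.1932,0.9812)
member 1 (0-2): L=2.6740, (cx,cy)=(1.0000,0.0000)
member 2 (1-2): L=6.6394, (cx,cy)=(0.2103,-0.9776)
member 3 (1-3): L=2.6226, (cx,cy)=(0.9986,0.0526)
member 4 (2-3): L=6.7409, (cx,cy)=(0.1814,0.9834)
member 5 (2-4): L=2.4970, (cx,cy)=(1.0000,0.0000)
member 6 (3-4): L=6.7503, (cx,cy)=(0.1887,-0.9820)
member 7 (3-5): L=2.8448, (cx,cy)=(0.9990,-0.0443)
member 8 (4-5): L=6.6894, (cx,cy)=(0.2344,0.9721)
member 9 (4-6): L=2.7290, (cx,cy)=(1.0000,0.0000)
member 10 (5-6): L=6.6058, (cx,cy)=(0.1758,-0.9844)
solve A·x = −loads:
  F[0-1] = -5465.7755 N (compression)
  F[0-2] = +3337.9548 N (tension)
  F[1-2] = +1991.1025 N (tension)
  F[1-3] = +1221.4895 N (tension)
  F[2-3] = -1623.4458 N (compression)
  F[2-4] = -925.2548 N (compression)
  F[3-4] = +1531.5473 N (tension)
  F[3-5] = +636.8277 N (tension)
  F[4-5] = -1547.1265 N (compression)
  F[4-6] = -273.5535 N (compression)
  F[5-6] = +1556.4569 N (tension)
  Rx@0 = -2282.0800 N
  Ry@0 = +5362.8193 N
  Ry@6 = -1532.2293 N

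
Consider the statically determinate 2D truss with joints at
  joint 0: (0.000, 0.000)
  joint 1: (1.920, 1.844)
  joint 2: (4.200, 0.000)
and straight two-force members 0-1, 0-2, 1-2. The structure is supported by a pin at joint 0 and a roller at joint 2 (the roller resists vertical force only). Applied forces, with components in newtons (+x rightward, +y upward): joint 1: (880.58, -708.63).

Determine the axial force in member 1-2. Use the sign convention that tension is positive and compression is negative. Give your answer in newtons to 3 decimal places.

N=3 nodes, M=3 members, R=3 reactions → 2N=6, M+R=6
member 0 (0-1): L=2.6621, (cx,cy)=(0.7212,0.6927)
member 1 (0-2): L=4.2000, (cx,cy)=(1.0000,0.0000)
member 2 (1-2): L=2.9324, (cx,cy)=(0.7775,-0.6288)
solve A·x = −loads:
  F[0-1] = +2.7887 N (tension)
  F[0-2] = +878.5687 N (tension)
  F[1-2] = -1129.9473 N (compression)
  Rx@0 = -880.5800 N
  Ry@0 = -1.9317 N
  Ry@2 = +710.5617 N

-1129.947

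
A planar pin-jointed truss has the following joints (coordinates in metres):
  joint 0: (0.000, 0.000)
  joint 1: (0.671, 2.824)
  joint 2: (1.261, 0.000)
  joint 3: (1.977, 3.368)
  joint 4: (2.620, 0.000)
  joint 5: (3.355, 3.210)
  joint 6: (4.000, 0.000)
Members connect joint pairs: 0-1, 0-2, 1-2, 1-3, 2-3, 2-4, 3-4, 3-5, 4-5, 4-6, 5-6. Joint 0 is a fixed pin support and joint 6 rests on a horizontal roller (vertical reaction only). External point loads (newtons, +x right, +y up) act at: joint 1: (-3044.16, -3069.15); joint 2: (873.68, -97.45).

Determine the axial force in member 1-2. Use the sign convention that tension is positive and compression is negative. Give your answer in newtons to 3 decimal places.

2346.646

N=7 nodes, M=11 members, R=3 reactions → 2N=14, M+R=14
member 0 (0-1): L=2.9026, (cx,cy)=(0.2312,0.9729)
member 1 (0-2): L=1.2610, (cx,cy)=(1.0000,0.0000)
member 2 (1-2): L=2.8850, (cx,cy)=(0.2045,-0.9789)
member 3 (1-3): L=1.4148, (cx,cy)=(0.9231,0.3845)
member 4 (2-3): L=3.4433, (cx,cy)=(0.2079,0.9781)
member 5 (2-4): L=1.3590, (cx,cy)=(1.0000,0.0000)
member 6 (3-4): L=3.4288, (cx,cy)=(0.1875,-0.9823)
member 7 (3-5): L=1.3870, (cx,cy)=(0.9935,-0.1139)
member 8 (4-5): L=3.2931, (cx,cy)=(0.2232,0.9748)
member 9 (4-6): L=1.3800, (cx,cy)=(1.0000,0.0000)
member 10 (5-6): L=3.2742, (cx,cy)=(0.1970,-0.9804)
solve A·x = −loads:
  F[0-1] = -4903.0123 N (compression)
  F[0-2] = -1037.0493 N (compression)
  F[1-2] = +2346.6456 N (tension)
  F[1-3] = +1549.9867 N (tension)
  F[2-3] = -2248.7543 N (compression)
  F[2-4] = -963.2110 N (compression)
  F[3-4] = +1554.1539 N (tension)
  F[3-5] = +676.1657 N (tension)
  F[4-5] = -1566.0889 N (compression)
  F[4-6] = -322.2199 N (compression)
  F[5-6] = +1635.6582 N (tension)
  Rx@0 = +2170.4800 N
  Ry@0 = +4770.2059 N
  Ry@6 = -1603.6059 N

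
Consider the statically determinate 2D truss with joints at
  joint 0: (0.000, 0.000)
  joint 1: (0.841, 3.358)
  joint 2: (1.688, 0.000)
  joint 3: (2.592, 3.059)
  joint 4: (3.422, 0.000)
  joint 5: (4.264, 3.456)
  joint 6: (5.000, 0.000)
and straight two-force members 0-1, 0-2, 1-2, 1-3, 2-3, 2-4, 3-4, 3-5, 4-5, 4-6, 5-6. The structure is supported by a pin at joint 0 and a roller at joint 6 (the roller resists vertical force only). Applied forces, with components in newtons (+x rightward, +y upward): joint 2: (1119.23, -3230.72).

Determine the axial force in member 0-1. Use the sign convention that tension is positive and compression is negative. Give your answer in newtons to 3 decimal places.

-2206.123

N=7 nodes, M=11 members, R=3 reactions → 2N=14, M+R=14
member 0 (0-1): L=3.4617, (cx,cy)=(0.2429,0.9700)
member 1 (0-2): L=1.6880, (cx,cy)=(1.0000,0.0000)
member 2 (1-2): L=3.4632, (cx,cy)=(0.2446,-0.9696)
member 3 (1-3): L=1.7763, (cx,cy)=(0.9857,-0.1683)
member 4 (2-3): L=3.1898, (cx,cy)=(0.2834,0.9590)
member 5 (2-4): L=1.7340, (cx,cy)=(1.0000,0.0000)
member 6 (3-4): L=3.1696, (cx,cy)=(0.2619,-0.9651)
member 7 (3-5): L=1.7185, (cx,cy)=(0.9729,0.2310)
member 8 (4-5): L=3.5571, (cx,cy)=(0.2367,0.9716)
member 9 (4-6): L=1.5780, (cx,cy)=(1.0000,0.0000)
member 10 (5-6): L=3.5335, (cx,cy)=(0.2083,-0.9781)
solve A·x = −loads:
  F[0-1] = -2206.1234 N (compression)
  F[0-2] = +1655.1932 N (tension)
  F[1-2] = +2405.0305 N (tension)
  F[1-3] = -1140.4415 N (compression)
  F[2-3] = +937.1513 N (tension)
  F[2-4] = +858.5760 N (tension)
  F[3-4] = -1260.1717 N (compression)
  F[3-5] = -543.2803 N (compression)
  F[4-5] = +1251.7733 N (tension)
  F[4-6] = +232.2768 N (tension)
  F[5-6] = -1115.1500 N (compression)
  Rx@0 = -1119.2300 N
  Ry@0 = +2140.0289 N
  Ry@6 = +1090.6911 N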